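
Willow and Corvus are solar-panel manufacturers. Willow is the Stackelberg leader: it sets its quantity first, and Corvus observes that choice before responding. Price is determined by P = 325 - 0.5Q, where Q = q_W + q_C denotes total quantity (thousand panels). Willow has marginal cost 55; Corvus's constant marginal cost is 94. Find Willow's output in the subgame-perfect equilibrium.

309

The follower Corvus best-responds to any q_W: π_C = (325 - 0.5Q)q_C - 94q_C.
∂π_C/∂q_C = 231 - (1/2)q_W - q_C = 0 gives the reaction function q_C = (231 - (1/2)q_W).
Willow substitutes q_C(q_W) into its own profit: π_W = q_W(325 - (1/2)q_W - (231 - (1/2)q_W)/2) - 55q_W = (419/2 - (1/4)q_W)q_W - 55q_W.
Leader FOC: 309/2 - (1/2)q_W = 0, so q_W = 309.
Then q_C = (231 - (1/2)·309) = 153/2.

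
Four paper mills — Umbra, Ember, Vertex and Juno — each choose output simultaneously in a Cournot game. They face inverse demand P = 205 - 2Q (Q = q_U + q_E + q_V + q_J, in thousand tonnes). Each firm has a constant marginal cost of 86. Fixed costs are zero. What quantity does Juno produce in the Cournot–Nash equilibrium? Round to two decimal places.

11.90

A representative firm's profit is π_i = q_i(205 - 2Q) - 86q_i.
Setting ∂π_i/∂q_i = 0 with rivals' quantities fixed: 119 - 4q_i - 2·Σ_{j≠i} q_j = 0.
With identical firms every q_j equals q_i, so Σ_{j≠i} q_j = 3q_i and 119 = 10q_i, giving q_i = 119/10.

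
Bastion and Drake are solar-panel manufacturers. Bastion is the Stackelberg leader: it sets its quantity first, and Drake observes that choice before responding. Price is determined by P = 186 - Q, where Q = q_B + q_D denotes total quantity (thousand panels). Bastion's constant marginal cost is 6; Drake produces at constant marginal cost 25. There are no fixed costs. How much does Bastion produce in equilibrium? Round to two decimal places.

99.50

The follower Drake best-responds to any q_B: π_D = (186 - Q)q_D - 25q_D.
Follower FOC: 161 - q_B - 2q_D = 0, so q_D(q_B) = (161 - q_B)/2.
The leader anticipates this reaction. Substituting into P = 186 - Q gives P = 211/2 - (1/2)q_B, so π_B = (211/2 - (1/2)q_B)q_B - 6q_B.
Leader FOC: 199/2 - q_B = 0, so q_B = 199/2.
Then q_D = (161 - 199/2)/2 = 123/4.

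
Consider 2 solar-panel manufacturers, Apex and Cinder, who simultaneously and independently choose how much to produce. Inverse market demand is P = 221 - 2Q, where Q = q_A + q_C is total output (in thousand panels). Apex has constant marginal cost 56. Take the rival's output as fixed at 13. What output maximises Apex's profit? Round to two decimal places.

34.75

With the rival's output fixed at 13, Apex's profit is π_A = (221 - 2·13 - 2q_A)q_A - (56q_A) = (195 - 2q_A)q_A - (56q_A).
∂π_A/∂q_A = 139 - 4q_A = 0, so q_A = 139/4.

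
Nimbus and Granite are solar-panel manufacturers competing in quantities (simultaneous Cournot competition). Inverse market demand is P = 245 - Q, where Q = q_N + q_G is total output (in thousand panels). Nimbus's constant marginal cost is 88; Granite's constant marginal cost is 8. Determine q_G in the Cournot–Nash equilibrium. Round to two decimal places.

105.67

Nimbus's profit: π_N = (245 - Q)q_N - (88q_N). Setting ∂π_N/∂q_N = 0: 157 - 2q_N - (q_G) = 0.
Granite's profit: π_G = (245 - Q)q_G - (8q_G). Setting ∂π_G/∂q_G = 0: 237 - 2q_G - (q_N) = 0.
So q_N = (157 - q_G)/2 and q_G = (237 - q_N)/2.
Solving the pair: q_N = 77/3, q_G = 317/3.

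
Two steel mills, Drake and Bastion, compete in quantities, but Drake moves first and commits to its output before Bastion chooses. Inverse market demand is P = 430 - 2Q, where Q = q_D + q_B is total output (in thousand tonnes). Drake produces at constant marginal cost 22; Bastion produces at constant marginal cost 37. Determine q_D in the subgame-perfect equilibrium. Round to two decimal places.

105.75

Solve by backward induction. Given q_D, the follower Bastion maximises π_B = (430 - 2q_D - 2q_B)q_B - 37q_B.
∂π_B/∂q_B = 393 - 2q_D - 4q_B = 0 gives the reaction function q_B = (393 - 2q_D)/4.
Drake substitutes q_B(q_D) into its own profit: π_D = q_D(430 - 2q_D - (393 - 2q_D)/2) - 22q_D = (467/2 - q_D)q_D - 22q_D.
Maximising: ∂π_D/∂q_D = 423/2 - 2q_D = 0, giving q_D = 423/4.
Then q_B = (393 - 2·(423/4))/4 = 363/8.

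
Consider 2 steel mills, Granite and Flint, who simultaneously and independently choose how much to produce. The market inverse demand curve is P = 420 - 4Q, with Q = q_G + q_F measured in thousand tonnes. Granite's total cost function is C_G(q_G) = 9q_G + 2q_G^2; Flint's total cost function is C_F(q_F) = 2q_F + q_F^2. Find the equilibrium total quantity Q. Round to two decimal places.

55.87

Granite's profit: π_G = (420 - 4Q)q_G - (9q_G + 2q_G²). Setting ∂π_G/∂q_G = 0: 411 - 12q_G - 4(q_F) = 0.
Flint's profit: π_F = (420 - 4Q)q_F - (2q_F + q_F²). Setting ∂π_F/∂q_F = 0: 418 - 10q_F - 4(q_G) = 0.
Rearranging gives the reaction functions q_G = (411 - 4q_F)/12 and q_F = (418 - 4q_G)/10.
Substituting one into the other gives q_G = 1219/52 and q_F = 843/26.
Total output Q = 1219/52 + 843/26 = 55.8654.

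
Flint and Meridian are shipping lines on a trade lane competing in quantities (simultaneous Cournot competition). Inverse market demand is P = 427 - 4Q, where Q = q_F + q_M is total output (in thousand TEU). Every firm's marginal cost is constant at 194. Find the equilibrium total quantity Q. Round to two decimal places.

Each firm earns π_i = (427 - 4Q)q_i - 194q_i.
Setting ∂π_i/∂q_i = 0 with rivals' quantities fixed: 233 - 8q_i - 4q_j = 0.
With identical firms every q_j equals q_i, so q_j = q_i and 233 = 12q_i, giving q_i = 233/12.
Total output Q = 233/12 + 233/12 = 233/6.

38.83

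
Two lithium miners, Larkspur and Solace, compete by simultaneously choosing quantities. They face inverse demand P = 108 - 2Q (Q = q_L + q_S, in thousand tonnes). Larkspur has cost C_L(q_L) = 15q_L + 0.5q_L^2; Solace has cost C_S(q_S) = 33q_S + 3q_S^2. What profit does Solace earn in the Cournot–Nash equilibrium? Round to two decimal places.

84.41

Larkspur's profit: π_L = (108 - 2Q)q_L - (15q_L + (1/2)q_L²). Setting ∂π_L/∂q_L = 0: 93 - 5q_L - 2(q_S) = 0.
Solace's profit: π_S = (108 - 2Q)q_S - (33q_S + 3q_S²). Setting ∂π_S/∂q_S = 0: 75 - 10q_S - 2(q_L) = 0.
So q_L = (93 - 2q_S)/5 and q_S = (75 - 2q_L)/10.
Solving the pair: q_L = 390/23, q_S = 189/46.
Price P = 108 - 2·(969/46) = 1515/23.
Solace's profit: (1515/23)·(189/46) - 33·(189/46) - 3(189/46)² = 84.4069.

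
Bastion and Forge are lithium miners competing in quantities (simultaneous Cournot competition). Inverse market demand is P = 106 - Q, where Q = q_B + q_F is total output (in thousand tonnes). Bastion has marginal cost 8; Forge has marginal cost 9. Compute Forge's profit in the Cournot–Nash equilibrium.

Bastion's profit: π_B = (106 - Q)q_B - (8q_B). Setting ∂π_B/∂q_B = 0: 98 - 2q_B - (q_F) = 0.
Forge's profit: π_F = (106 - Q)q_F - (9q_F). Setting ∂π_F/∂q_F = 0: 97 - 2q_F - (q_B) = 0.
Rearranging gives the reaction functions q_B = (98 - q_F)/2 and q_F = (97 - q_B)/2.
Solving the pair: q_B = 33, q_F = 32.
Price P = 106 - 65 = 41.
Forge's profit: (41 - 9)·32 = 1024.

1024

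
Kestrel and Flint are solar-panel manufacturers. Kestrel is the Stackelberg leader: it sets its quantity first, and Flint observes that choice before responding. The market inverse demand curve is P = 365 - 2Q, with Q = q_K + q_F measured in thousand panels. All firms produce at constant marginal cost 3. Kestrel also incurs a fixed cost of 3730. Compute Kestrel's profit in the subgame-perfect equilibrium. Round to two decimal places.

4460.25

The follower Flint best-responds to any q_K: π_F = (365 - 2Q)q_F - 3q_F.
∂π_F/∂q_F = 362 - 2q_K - 4q_F = 0 gives the reaction function q_F = (362 - 2q_K)/4.
The leader anticipates this reaction. Substituting into P = 365 - 2Q gives P = 184 - q_K, so π_K = (184 - q_K)q_K - 3q_K.
Maximising: ∂π_K/∂q_K = 181 - 2q_K = 0, giving q_K = 181/2.
Then q_F = (362 - 2·(181/2))/4 = 181/4.
Price P = 365 - 2·(543/4) = 187/2.
Kestrel's profit: (187/2 - 3)·(181/2) - 3730 = 4460.2500.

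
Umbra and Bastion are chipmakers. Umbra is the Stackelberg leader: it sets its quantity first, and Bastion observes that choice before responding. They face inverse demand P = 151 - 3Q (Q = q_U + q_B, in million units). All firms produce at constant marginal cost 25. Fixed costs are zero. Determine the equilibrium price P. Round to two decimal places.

Solve by backward induction. Given q_U, the follower Bastion maximises π_B = (151 - 3q_U - 3q_B)q_B - 25q_B.
Follower FOC: 126 - 3q_U - 6q_B = 0, so q_B(q_U) = (126 - 3q_U)/6.
Umbra substitutes q_B(q_U) into its own profit: π_U = q_U(151 - 3q_U - (126 - 3q_U)/2) - 25q_U = (88 - (3/2)q_U)q_U - 25q_U.
Maximising: ∂π_U/∂q_U = 63 - 3q_U = 0, giving q_U = 21.
Then q_B = (126 - 3·21)/6 = 21/2.
Total output Q = 63/2, so price P = 151 - 3·(63/2) = 113/2.

56.50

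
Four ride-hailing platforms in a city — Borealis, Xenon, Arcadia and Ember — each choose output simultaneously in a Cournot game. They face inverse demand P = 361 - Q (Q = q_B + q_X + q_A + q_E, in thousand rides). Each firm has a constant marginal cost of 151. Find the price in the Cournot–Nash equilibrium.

Each firm earns π_i = (361 - Q)q_i - 151q_i.
Setting ∂π_i/∂q_i = 0 with rivals' quantities fixed: 210 - 2q_i - Σ_{j≠i} q_j = 0.
By symmetry each firm produces the same amount; substituting Σ_{j≠i} q_j = 3q_i yields q_i = 210/5 = 42.
Total output Q = 168, so price P = 361 - 168 = 193.

193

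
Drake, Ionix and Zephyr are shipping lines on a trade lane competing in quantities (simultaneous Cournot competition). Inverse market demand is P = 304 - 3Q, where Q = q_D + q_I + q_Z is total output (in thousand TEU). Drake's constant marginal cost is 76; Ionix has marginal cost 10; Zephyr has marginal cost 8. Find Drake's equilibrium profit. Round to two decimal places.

184.08

Drake's profit: π_D = (304 - 3Q)q_D - (76q_D). Setting ∂π_D/∂q_D = 0: 228 - 6q_D - 3(q_I + q_Z) = 0.
Ionix's profit: π_I = (304 - 3Q)q_I - (10q_I). Setting ∂π_I/∂q_I = 0: 294 - 6q_I - 3(q_D + q_Z) = 0.
Zephyr's first-order condition: 296 - 6q_Z - 3(q_D + q_I) = 0.
Adding the 3 first-order conditions: 818 − 12Q = 0, so Q = 409/6.
Back-substituting: q_D = (228 − 409/2)/3 = 47/6, q_I = (294 − 409/2)/3 = 179/6, q_Z = (296 − 409/2)/3 = 61/2.
Price P = 304 - 3·(409/6) = 199/2.
Drake's profit: (199/2 - 76)·(47/6) = 184.0833.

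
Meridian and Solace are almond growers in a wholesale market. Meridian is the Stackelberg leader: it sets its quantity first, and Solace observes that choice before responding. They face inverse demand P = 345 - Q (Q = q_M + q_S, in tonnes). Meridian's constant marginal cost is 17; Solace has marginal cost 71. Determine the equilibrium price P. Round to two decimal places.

Solve by backward induction. Given q_M, the follower Solace maximises π_S = (345 - q_M - q_S)q_S - 71q_S.
∂π_S/∂q_S = 274 - q_M - 2q_S = 0 gives the reaction function q_S = (274 - q_M)/2.
Meridian substitutes q_S(q_M) into its own profit: π_M = q_M(345 - q_M - (274 - q_M)/2) - 17q_M = (208 - (1/2)q_M)q_M - 17q_M.
The leader's first-order condition 191 - q_M = 0 yields q_M = 191.
Then q_S = (274 - 191)/2 = 83/2.
Total output Q = 465/2, so price P = 345 - 465/2 = 225/2.

112.50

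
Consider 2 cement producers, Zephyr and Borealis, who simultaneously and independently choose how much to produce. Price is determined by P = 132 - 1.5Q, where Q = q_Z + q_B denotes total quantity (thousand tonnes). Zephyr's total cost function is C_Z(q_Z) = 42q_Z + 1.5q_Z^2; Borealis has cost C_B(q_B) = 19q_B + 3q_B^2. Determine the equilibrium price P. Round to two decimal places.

97.70

Zephyr's profit: π_Z = (132 - 1.5Q)q_Z - (42q_Z + (3/2)q_Z²). Setting ∂π_Z/∂q_Z = 0: 90 - 6q_Z - (3/2)(q_B) = 0.
Borealis's first-order condition: 113 - 9q_B - (3/2)(q_Z) = 0.
So q_Z = (90 - (3/2)q_B)/6 and q_B = (113 - (3/2)q_Z)/9.
Solving the pair: q_Z = 854/69, q_B = 724/69.
Total output Q = 526/23, so price P = 132 - (3/2)·(526/23) = 97.6957.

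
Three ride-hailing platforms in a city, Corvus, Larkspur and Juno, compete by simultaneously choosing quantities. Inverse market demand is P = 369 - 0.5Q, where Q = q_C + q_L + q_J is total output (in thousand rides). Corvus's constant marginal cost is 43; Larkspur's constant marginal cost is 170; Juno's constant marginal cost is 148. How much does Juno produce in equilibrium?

Corvus's profit: π_C = (369 - 0.5Q)q_C - (43q_C). Setting ∂π_C/∂q_C = 0: 326 - q_C - (1/2)(q_L + q_J) = 0.
Larkspur's profit: π_L = (369 - 0.5Q)q_L - (170q_L). Setting ∂π_L/∂q_L = 0: 199 - q_L - (1/2)(q_C + q_J) = 0.
Juno's first-order condition: 221 - q_J - (1/2)(q_C + q_L) = 0.
Adding the 3 first-order conditions: 746 − 2Q = 0, so Q = 373.
Back-substituting: q_C = (326 − 373/2)/(1/2) = 279, q_L = (199 − 373/2)/(1/2) = 25, q_J = (221 − 373/2)/(1/2) = 69.

69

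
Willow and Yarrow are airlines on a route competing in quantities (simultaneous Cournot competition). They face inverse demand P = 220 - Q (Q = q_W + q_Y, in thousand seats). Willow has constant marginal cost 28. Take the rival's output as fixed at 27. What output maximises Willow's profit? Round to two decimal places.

With the rival's output fixed at 27, Willow's profit is π_W = (220 - 27 - q_W)q_W - (28q_W) = (193 - q_W)q_W - (28q_W).
∂π_W/∂q_W = 165 - 2q_W = 0, so q_W = 165/2.

82.50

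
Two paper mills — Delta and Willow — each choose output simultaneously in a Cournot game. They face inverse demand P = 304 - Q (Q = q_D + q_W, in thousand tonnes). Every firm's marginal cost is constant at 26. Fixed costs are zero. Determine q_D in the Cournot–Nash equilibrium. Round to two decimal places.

A representative firm's profit is π_i = q_i(304 - Q) - 26q_i.
First-order condition (treating rivals' output as given): 278 - 2q_i - q_j = 0.
With identical firms every q_j equals q_i, so q_j = q_i and 278 = 3q_i, giving q_i = 278/3.

92.67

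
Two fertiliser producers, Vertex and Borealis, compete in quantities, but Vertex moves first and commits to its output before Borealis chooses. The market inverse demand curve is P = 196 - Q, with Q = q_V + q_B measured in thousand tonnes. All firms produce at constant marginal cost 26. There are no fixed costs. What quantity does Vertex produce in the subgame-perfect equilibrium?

Solve by backward induction. Given q_V, the follower Borealis maximises π_B = (196 - q_V - q_B)q_B - 26q_B.
Setting the follower's marginal profit to zero, 170 - q_V - 2q_B = 0, i.e. q_B = (170 - q_V)/2.
Vertex substitutes q_B(q_V) into its own profit: π_V = q_V(196 - q_V - (170 - q_V)/2) - 26q_V = (111 - (1/2)q_V)q_V - 26q_V.
The leader's first-order condition 85 - q_V = 0 yields q_V = 85.
Then q_B = (170 - 85)/2 = 85/2.

85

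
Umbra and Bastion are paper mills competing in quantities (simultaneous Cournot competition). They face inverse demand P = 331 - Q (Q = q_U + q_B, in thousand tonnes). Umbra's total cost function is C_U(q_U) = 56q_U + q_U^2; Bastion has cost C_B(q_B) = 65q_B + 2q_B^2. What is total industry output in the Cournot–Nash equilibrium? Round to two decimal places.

Umbra's profit: π_U = (331 - Q)q_U - (56q_U + q_U²). Setting ∂π_U/∂q_U = 0: 275 - 4q_U - (q_B) = 0.
Bastion's profit: π_B = (331 - Q)q_B - (65q_B + 2q_B²). Setting ∂π_B/∂q_B = 0: 266 - 6q_B - (q_U) = 0.
So q_U = (275 - q_B)/4 and q_B = (266 - q_U)/6.
Substituting one into the other gives q_U = 1384/23 and q_B = 789/23.
Total output Q = 1384/23 + 789/23 = 94.4783.

94.48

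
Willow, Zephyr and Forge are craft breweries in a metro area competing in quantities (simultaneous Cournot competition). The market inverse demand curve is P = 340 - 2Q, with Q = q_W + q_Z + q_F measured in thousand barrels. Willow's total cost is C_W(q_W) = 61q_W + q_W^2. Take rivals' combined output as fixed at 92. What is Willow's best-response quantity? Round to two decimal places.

With rivals' combined output fixed at 92, Willow's profit is π_W = (340 - 2·92 - 2q_W)q_W - (61q_W + q_W²) = (156 - 2q_W)q_W - (61q_W + q_W²).
∂π_W/∂q_W = 95 - 6q_W = 0, so q_W = 95/6.

15.83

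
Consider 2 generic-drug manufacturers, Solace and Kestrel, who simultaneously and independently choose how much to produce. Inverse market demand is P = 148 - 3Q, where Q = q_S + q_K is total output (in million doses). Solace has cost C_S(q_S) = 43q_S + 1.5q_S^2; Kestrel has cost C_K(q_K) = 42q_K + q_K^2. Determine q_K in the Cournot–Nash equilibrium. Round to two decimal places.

Solace's profit: π_S = (148 - 3Q)q_S - (43q_S + (3/2)q_S²). Setting ∂π_S/∂q_S = 0: 105 - 9q_S - 3(q_K) = 0.
Kestrel's profit: π_K = (148 - 3Q)q_K - (42q_K + q_K²). Setting ∂π_K/∂q_K = 0: 106 - 8q_K - 3(q_S) = 0.
Rearranging gives the reaction functions q_S = (105 - 3q_K)/9 and q_K = (106 - 3q_S)/8.
Solving the pair: q_S = 58/7, q_K = 71/7.

10.14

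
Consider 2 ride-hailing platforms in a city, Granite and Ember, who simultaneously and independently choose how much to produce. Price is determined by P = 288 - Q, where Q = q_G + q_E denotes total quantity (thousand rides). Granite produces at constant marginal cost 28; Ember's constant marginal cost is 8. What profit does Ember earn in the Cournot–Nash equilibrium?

Granite's profit: π_G = (288 - Q)q_G - (28q_G). Setting ∂π_G/∂q_G = 0: 260 - 2q_G - (q_E) = 0.
Ember's profit: π_E = (288 - Q)q_E - (8q_E). Setting ∂π_E/∂q_E = 0: 280 - 2q_E - (q_G) = 0.
So q_G = (260 - q_E)/2 and q_E = (280 - q_G)/2.
Solving the pair: q_G = 80, q_E = 100.
Price P = 288 - 180 = 108.
Ember's profit: (108 - 8)·100 = 10000.

10000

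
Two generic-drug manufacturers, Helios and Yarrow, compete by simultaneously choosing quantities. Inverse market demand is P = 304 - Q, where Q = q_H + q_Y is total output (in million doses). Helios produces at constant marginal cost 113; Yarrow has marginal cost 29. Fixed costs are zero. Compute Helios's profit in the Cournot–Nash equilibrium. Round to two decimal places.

Helios's profit: π_H = (304 - Q)q_H - (113q_H). Setting ∂π_H/∂q_H = 0: 191 - 2q_H - (q_Y) = 0.
Yarrow's first-order condition: 275 - 2q_Y - (q_H) = 0.
So q_H = (191 - q_Y)/2 and q_Y = (275 - q_H)/2.
Substituting one into the other gives q_H = 107/3 and q_Y = 359/3.
Price P = 304 - 466/3 = 446/3.
Helios's profit: (446/3 - 113)·(107/3) = 1272.1111.

1272.11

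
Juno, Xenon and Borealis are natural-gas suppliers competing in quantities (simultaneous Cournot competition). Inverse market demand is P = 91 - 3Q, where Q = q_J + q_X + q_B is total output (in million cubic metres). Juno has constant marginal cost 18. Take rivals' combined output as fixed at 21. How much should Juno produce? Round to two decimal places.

1.67

With rivals' combined output fixed at 21, Juno's profit is π_J = (91 - 3·21 - 3q_J)q_J - (18q_J) = (28 - 3q_J)q_J - (18q_J).
∂π_J/∂q_J = 10 - 6q_J = 0, so q_J = 5/3.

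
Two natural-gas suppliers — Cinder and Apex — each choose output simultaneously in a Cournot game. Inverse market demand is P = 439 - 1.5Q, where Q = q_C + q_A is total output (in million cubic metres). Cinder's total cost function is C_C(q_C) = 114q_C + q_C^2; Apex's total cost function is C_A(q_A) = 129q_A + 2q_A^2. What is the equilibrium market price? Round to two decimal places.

Cinder's profit: π_C = (439 - 1.5Q)q_C - (114q_C + q_C²). Setting ∂π_C/∂q_C = 0: 325 - 5q_C - (3/2)(q_A) = 0.
Apex's profit: π_A = (439 - 1.5Q)q_A - (129q_A + 2q_A²). Setting ∂π_A/∂q_A = 0: 310 - 7q_A - (3/2)(q_C) = 0.
So q_C = (325 - (3/2)q_A)/5 and q_A = (310 - (3/2)q_C)/7.
Substituting one into the other gives q_C = 55.2672 and q_A = 32.4427.
Total output Q = 87.7099, so price P = 439 - (3/2)·87.7099 = 307.4351.

307.44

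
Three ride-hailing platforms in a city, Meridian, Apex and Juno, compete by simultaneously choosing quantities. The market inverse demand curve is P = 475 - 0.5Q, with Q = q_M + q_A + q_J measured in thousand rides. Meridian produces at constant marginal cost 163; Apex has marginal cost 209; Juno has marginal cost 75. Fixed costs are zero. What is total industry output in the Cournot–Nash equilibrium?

Meridian's profit: π_M = (475 - 0.5Q)q_M - (163q_M). Setting ∂π_M/∂q_M = 0: 312 - q_M - (1/2)(q_A + q_J) = 0.
Apex's first-order condition: 266 - q_A - (1/2)(q_M + q_J) = 0.
Juno's profit: π_J = (475 - 0.5Q)q_J - (75q_J). Setting ∂π_J/∂q_J = 0: 400 - q_J - (1/2)(q_M + q_A) = 0.
Summing all 3 equations gives 978 − 2Q = 0, hence Q = 489.
Back-substituting: q_M = (312 − 489/2)/(1/2) = 135, q_A = (266 − 489/2)/(1/2) = 43, q_J = (400 − 489/2)/(1/2) = 311.
Total output Q = 135 + 43 + 311 = 489.

489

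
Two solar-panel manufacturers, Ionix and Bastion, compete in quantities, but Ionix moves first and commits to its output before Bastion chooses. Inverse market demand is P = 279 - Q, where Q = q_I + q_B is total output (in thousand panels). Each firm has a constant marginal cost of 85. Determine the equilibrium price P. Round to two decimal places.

The follower Bastion best-responds to any q_I: π_B = (279 - Q)q_B - 85q_B.
Follower FOC: 194 - q_I - 2q_B = 0, so q_B(q_I) = (194 - q_I)/2.
The leader anticipates this reaction. Substituting into P = 279 - Q gives P = 182 - (1/2)q_I, so π_I = (182 - (1/2)q_I)q_I - 85q_I.
Leader FOC: 97 - q_I = 0, so q_I = 97.
Then q_B = (194 - 97)/2 = 97/2.
Total output Q = 291/2, so price P = 279 - 291/2 = 267/2.

133.50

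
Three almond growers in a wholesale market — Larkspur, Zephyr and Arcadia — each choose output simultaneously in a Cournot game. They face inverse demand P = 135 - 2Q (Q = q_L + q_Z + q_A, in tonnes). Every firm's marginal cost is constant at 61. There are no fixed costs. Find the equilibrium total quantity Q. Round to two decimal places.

Each firm earns π_i = (135 - 2Q)q_i - 61q_i.
Setting ∂π_i/∂q_i = 0 with rivals' quantities fixed: 74 - 4q_i - 2·Σ_{j≠i} q_j = 0.
By symmetry each firm produces the same amount; substituting Σ_{j≠i} q_j = 2q_i yields q_i = 74/8 = 37/4.
Total output Q = 37/4 + 37/4 + 37/4 = 111/4.

27.75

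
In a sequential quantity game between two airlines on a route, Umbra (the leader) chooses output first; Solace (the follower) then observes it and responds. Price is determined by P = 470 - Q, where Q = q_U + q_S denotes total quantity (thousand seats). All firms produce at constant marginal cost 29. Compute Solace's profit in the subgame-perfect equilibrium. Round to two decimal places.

12155.06

Solve by backward induction. Given q_U, the follower Solace maximises π_S = (470 - q_U - q_S)q_S - 29q_S.
Follower FOC: 441 - q_U - 2q_S = 0, so q_S(q_U) = (441 - q_U)/2.
The leader anticipates this reaction. Substituting into P = 470 - Q gives P = 499/2 - (1/2)q_U, so π_U = (499/2 - (1/2)q_U)q_U - 29q_U.
Leader FOC: 441/2 - q_U = 0, so q_U = 441/2.
Then q_S = (441 - 441/2)/2 = 441/4.
Price P = 470 - 1323/4 = 557/4.
Solace's profit: (557/4 - 29)·(441/4) = 12155.0625.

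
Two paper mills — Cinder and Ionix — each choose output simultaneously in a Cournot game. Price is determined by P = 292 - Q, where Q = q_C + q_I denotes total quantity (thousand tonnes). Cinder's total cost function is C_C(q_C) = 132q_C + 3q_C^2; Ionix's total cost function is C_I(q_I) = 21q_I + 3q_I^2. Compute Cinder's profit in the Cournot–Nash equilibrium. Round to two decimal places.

1026.03

Cinder's profit: π_C = (292 - Q)q_C - (132q_C + 3q_C²). Setting ∂π_C/∂q_C = 0: 160 - 8q_C - (q_I) = 0.
Ionix's profit: π_I = (292 - Q)q_I - (21q_I + 3q_I²). Setting ∂π_I/∂q_I = 0: 271 - 8q_I - (q_C) = 0.
So q_C = (160 - q_I)/8 and q_I = (271 - q_C)/8.
Substituting one into the other gives q_C = 1009/63 and q_I = 31.8730.
Price P = 292 - 431/9 = 244.1111.
Cinder's profit: 244.1111·(1009/63) - 132·(1009/63) - 3(1009/63)² = 1026.0328.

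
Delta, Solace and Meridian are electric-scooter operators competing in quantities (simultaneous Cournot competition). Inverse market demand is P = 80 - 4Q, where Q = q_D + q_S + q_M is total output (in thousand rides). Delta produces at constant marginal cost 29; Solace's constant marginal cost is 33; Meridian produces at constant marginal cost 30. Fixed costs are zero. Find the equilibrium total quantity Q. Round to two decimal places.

Delta's profit: π_D = (80 - 4Q)q_D - (29q_D). Setting ∂π_D/∂q_D = 0: 51 - 8q_D - 4(q_S + q_M) = 0.
Solace's profit: π_S = (80 - 4Q)q_S - (33q_S). Setting ∂π_S/∂q_S = 0: 47 - 8q_S - 4(q_D + q_M) = 0.
Meridian's first-order condition: 50 - 8q_M - 4(q_D + q_S) = 0.
Summing all 3 equations gives 148 − 16Q = 0, hence Q = 37/4.
Back-substituting: q_D = (51 − 37)/4 = 7/2, q_S = (47 − 37)/4 = 5/2, q_M = (50 − 37)/4 = 13/4.
Total output Q = 7/2 + 5/2 + 13/4 = 37/4.

9.25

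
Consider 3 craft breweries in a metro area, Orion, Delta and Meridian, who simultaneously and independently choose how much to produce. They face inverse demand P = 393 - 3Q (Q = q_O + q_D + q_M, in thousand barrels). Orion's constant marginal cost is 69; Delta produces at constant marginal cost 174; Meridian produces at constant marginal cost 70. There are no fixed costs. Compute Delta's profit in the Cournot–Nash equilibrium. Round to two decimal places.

Orion's profit: π_O = (393 - 3Q)q_O - (69q_O). Setting ∂π_O/∂q_O = 0: 324 - 6q_O - 3(q_D + q_M) = 0.
Delta's first-order condition: 219 - 6q_D - 3(q_O + q_M) = 0.
Meridian's first-order condition: 323 - 6q_M - 3(q_O + q_D) = 0.
Adding the 3 first-order conditions: 866 − 12Q = 0, so Q = 433/6.
Back-substituting: q_O = (324 − 433/2)/3 = 215/6, q_D = (219 − 433/2)/3 = 5/6, q_M = (323 − 433/2)/3 = 71/2.
Price P = 393 - 3·(433/6) = 353/2.
Delta's profit: (353/2 - 174)·(5/6) = 25/12.

2.08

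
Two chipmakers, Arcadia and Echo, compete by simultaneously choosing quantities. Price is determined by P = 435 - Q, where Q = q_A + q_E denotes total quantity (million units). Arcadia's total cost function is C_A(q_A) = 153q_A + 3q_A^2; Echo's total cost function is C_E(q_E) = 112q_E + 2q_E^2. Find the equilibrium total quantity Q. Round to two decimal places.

78.11

Arcadia's profit: π_A = (435 - Q)q_A - (153q_A + 3q_A²). Setting ∂π_A/∂q_A = 0: 282 - 8q_A - (q_E) = 0.
Echo's first-order condition: 323 - 6q_E - (q_A) = 0.
So q_A = (282 - q_E)/8 and q_E = (323 - q_A)/6.
Solving the pair: q_A = 1369/47, q_E = 48.9787.
Total output Q = 1369/47 + 48.9787 = 78.1064.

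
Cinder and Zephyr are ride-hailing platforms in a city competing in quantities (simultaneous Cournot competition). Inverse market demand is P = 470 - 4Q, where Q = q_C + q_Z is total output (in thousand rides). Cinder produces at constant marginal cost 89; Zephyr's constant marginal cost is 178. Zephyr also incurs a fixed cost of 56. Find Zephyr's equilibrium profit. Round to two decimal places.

1088.69

Cinder's profit: π_C = (470 - 4Q)q_C - (89q_C). Setting ∂π_C/∂q_C = 0: 381 - 8q_C - 4(q_Z) = 0.
Zephyr's first-order condition: 292 - 8q_Z - 4(q_C) = 0.
Rearranging gives the reaction functions q_C = (381 - 4q_Z)/8 and q_Z = (292 - 4q_C)/8.
Substituting one into the other gives q_C = 235/6 and q_Z = 203/12.
Price P = 470 - 4·(673/12) = 737/3.
Zephyr's profit: (737/3 - 178)·(203/12) - 56 = 1088.6944.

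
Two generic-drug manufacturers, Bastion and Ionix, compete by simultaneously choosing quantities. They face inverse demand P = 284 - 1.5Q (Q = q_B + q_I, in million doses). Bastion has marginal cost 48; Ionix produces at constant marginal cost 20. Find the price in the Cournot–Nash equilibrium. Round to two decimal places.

Bastion's profit: π_B = (284 - 1.5Q)q_B - (48q_B). Setting ∂π_B/∂q_B = 0: 236 - 3q_B - (3/2)(q_I) = 0.
Ionix's first-order condition: 264 - 3q_I - (3/2)(q_B) = 0.
Best responses: q_B = (236 - (3/2)q_I)/3, q_I = (264 - (3/2)q_B)/3.
Solving the pair: q_B = 416/9, q_I = 584/9.
Total output Q = 1000/9, so price P = 284 - (3/2)·(1000/9) = 352/3.

117.33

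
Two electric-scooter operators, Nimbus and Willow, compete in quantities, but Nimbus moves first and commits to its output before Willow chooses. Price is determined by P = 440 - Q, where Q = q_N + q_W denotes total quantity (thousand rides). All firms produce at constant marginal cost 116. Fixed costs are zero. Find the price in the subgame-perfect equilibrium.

197

The follower Willow best-responds to any q_N: π_W = (440 - Q)q_W - 116q_W.
Setting the follower's marginal profit to zero, 324 - q_N - 2q_W = 0, i.e. q_W = (324 - q_N)/2.
The leader anticipates this reaction. Substituting into P = 440 - Q gives P = 278 - (1/2)q_N, so π_N = (278 - (1/2)q_N)q_N - 116q_N.
The leader's first-order condition 162 - q_N = 0 yields q_N = 162.
Then q_W = (324 - 162)/2 = 81.
Total output Q = 243, so price P = 440 - 243 = 197.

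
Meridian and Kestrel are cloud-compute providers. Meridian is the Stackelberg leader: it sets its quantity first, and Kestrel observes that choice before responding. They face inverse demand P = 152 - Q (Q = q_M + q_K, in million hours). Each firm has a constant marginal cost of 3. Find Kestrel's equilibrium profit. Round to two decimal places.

The follower Kestrel best-responds to any q_M: π_K = (152 - Q)q_K - 3q_K.
∂π_K/∂q_K = 149 - q_M - 2q_K = 0 gives the reaction function q_K = (149 - q_M)/2.
The leader anticipates this reaction. Substituting into P = 152 - Q gives P = 155/2 - (1/2)q_M, so π_M = (155/2 - (1/2)q_M)q_M - 3q_M.
Maximising: ∂π_M/∂q_M = 149/2 - q_M = 0, giving q_M = 149/2.
Then q_K = (149 - 149/2)/2 = 149/4.
Price P = 152 - 447/4 = 161/4.
Kestrel's profit: (161/4 - 3)·(149/4) = 1387.5625.

1387.56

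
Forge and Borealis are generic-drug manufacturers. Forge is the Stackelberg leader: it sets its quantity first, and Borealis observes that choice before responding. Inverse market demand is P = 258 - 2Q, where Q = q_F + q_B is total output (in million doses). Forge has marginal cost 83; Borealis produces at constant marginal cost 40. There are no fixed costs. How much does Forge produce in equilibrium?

33

Solve by backward induction. Given q_F, the follower Borealis maximises π_B = (258 - 2q_F - 2q_B)q_B - 40q_B.
∂π_B/∂q_B = 218 - 2q_F - 4q_B = 0 gives the reaction function q_B = (218 - 2q_F)/4.
The leader anticipates this reaction. Substituting into P = 258 - 2Q gives P = 149 - q_F, so π_F = (149 - q_F)q_F - 83q_F.
Leader FOC: 66 - 2q_F = 0, so q_F = 33.
Then q_B = (218 - 2·33)/4 = 38.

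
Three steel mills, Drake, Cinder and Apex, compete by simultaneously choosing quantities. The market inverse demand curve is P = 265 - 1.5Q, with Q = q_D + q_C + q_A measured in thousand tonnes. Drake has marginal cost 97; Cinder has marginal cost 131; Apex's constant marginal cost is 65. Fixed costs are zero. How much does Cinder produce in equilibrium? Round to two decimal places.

Drake's profit: π_D = (265 - 1.5Q)q_D - (97q_D). Setting ∂π_D/∂q_D = 0: 168 - 3q_D - (3/2)(q_C + q_A) = 0.
Cinder's profit: π_C = (265 - 1.5Q)q_C - (131q_C). Setting ∂π_C/∂q_C = 0: 134 - 3q_C - (3/2)(q_D + q_A) = 0.
Apex's first-order condition: 200 - 3q_A - (3/2)(q_D + q_C) = 0.
Summing all 3 equations gives 502 − 6Q = 0, hence Q = 251/3.
Back-substituting: q_D = (168 − 251/2)/(3/2) = 85/3, q_C = (134 − 251/2)/(3/2) = 17/3, q_A = (200 − 251/2)/(3/2) = 149/3.

5.67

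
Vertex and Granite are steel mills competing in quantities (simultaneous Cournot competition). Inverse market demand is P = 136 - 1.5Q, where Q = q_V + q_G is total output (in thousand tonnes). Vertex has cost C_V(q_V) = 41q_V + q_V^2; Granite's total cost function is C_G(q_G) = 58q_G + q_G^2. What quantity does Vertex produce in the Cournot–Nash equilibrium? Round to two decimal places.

15.74

Vertex's profit: π_V = (136 - 1.5Q)q_V - (41q_V + q_V²). Setting ∂π_V/∂q_V = 0: 95 - 5q_V - (3/2)(q_G) = 0.
Granite's first-order condition: 78 - 5q_G - (3/2)(q_V) = 0.
Rearranging gives the reaction functions q_V = (95 - (3/2)q_G)/5 and q_G = (78 - (3/2)q_V)/5.
Substituting one into the other gives q_V = 1432/91 and q_G = 990/91.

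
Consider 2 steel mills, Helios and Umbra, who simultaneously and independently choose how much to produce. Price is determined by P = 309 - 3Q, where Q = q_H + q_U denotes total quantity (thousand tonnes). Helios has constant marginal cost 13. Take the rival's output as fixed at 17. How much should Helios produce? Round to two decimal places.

With the rival's output fixed at 17, Helios's profit is π_H = (309 - 3·17 - 3q_H)q_H - (13q_H) = (258 - 3q_H)q_H - (13q_H).
∂π_H/∂q_H = 245 - 6q_H = 0, so q_H = 245/6.

40.83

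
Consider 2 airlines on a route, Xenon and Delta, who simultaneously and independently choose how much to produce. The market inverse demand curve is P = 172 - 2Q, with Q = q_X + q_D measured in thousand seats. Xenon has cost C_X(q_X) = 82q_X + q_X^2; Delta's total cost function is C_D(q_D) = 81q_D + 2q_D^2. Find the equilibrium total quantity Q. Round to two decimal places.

Xenon's profit: π_X = (172 - 2Q)q_X - (82q_X + q_X²). Setting ∂π_X/∂q_X = 0: 90 - 6q_X - 2(q_D) = 0.
Delta's profit: π_D = (172 - 2Q)q_D - (81q_D + 2q_D²). Setting ∂π_D/∂q_D = 0: 91 - 8q_D - 2(q_X) = 0.
Best responses: q_X = (90 - 2q_D)/6, q_D = (91 - 2q_X)/8.
Substituting one into the other gives q_X = 269/22 and q_D = 183/22.
Total output Q = 269/22 + 183/22 = 226/11.

20.55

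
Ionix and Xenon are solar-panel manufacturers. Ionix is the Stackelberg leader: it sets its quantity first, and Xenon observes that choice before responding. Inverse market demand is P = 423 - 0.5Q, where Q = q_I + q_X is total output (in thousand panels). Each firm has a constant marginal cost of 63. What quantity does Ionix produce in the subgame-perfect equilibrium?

360

Solve by backward induction. Given q_I, the follower Xenon maximises π_X = (423 - (1/2)q_I - (1/2)q_X)q_X - 63q_X.
Follower FOC: 360 - (1/2)q_I - q_X = 0, so q_X(q_I) = (360 - (1/2)q_I).
Ionix substitutes q_X(q_I) into its own profit: π_I = q_I(423 - (1/2)q_I - (360 - (1/2)q_I)/2) - 63q_I = (243 - (1/4)q_I)q_I - 63q_I.
Maximising: ∂π_I/∂q_I = 180 - (1/2)q_I = 0, giving q_I = 360.
Then q_X = (360 - (1/2)·360) = 180.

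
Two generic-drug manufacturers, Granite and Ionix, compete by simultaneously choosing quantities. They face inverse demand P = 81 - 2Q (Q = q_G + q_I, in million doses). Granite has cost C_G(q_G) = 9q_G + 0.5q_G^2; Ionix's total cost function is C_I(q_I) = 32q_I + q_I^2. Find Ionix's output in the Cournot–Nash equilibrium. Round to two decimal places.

Granite's profit: π_G = (81 - 2Q)q_G - (9q_G + (1/2)q_G²). Setting ∂π_G/∂q_G = 0: 72 - 5q_G - 2(q_I) = 0.
Ionix's first-order condition: 49 - 6q_I - 2(q_G) = 0.
Best responses: q_G = (72 - 2q_I)/5, q_I = (49 - 2q_G)/6.
Solving the pair: q_G = 167/13, q_I = 101/26.

3.88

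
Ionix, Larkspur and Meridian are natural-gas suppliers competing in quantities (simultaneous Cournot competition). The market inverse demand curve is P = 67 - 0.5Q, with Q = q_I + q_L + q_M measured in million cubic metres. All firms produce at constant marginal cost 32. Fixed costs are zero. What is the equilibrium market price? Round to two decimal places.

40.75

A representative firm's profit is π_i = q_i(67 - 0.5Q) - 32q_i.
Setting ∂π_i/∂q_i = 0 with rivals' quantities fixed: 35 - q_i - (1/2)·Σ_{j≠i} q_j = 0.
By symmetry each firm produces the same amount; substituting Σ_{j≠i} q_j = 2q_i yields q_i = 35/2.
Total output Q = 105/2, so price P = 67 - (1/2)·(105/2) = 163/4.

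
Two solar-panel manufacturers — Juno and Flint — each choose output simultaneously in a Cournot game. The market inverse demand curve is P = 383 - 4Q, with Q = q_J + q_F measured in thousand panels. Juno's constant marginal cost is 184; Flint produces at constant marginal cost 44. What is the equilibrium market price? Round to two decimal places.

203.67

Juno's profit: π_J = (383 - 4Q)q_J - (184q_J). Setting ∂π_J/∂q_J = 0: 199 - 8q_J - 4(q_F) = 0.
Flint's profit: π_F = (383 - 4Q)q_F - (44q_F). Setting ∂π_F/∂q_F = 0: 339 - 8q_F - 4(q_J) = 0.
Rearranging gives the reaction functions q_J = (199 - 4q_F)/8 and q_F = (339 - 4q_J)/8.
Solving the pair: q_J = 59/12, q_F = 479/12.
Total output Q = 269/6, so price P = 383 - 4·(269/6) = 611/3.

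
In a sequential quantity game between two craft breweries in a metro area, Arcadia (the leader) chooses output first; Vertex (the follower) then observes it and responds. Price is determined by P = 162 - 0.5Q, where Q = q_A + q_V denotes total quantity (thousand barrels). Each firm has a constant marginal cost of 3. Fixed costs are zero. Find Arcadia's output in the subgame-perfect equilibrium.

Solve by backward induction. Given q_A, the follower Vertex maximises π_V = (162 - (1/2)q_A - (1/2)q_V)q_V - 3q_V.
Follower FOC: 159 - (1/2)q_A - q_V = 0, so q_V(q_A) = (159 - (1/2)q_A).
The leader anticipates this reaction. Substituting into P = 162 - 0.5Q gives P = 165/2 - (1/4)q_A, so π_A = (165/2 - (1/4)q_A)q_A - 3q_A.
Leader FOC: 159/2 - (1/2)q_A = 0, so q_A = 159.
Then q_V = (159 - (1/2)·159) = 159/2.

159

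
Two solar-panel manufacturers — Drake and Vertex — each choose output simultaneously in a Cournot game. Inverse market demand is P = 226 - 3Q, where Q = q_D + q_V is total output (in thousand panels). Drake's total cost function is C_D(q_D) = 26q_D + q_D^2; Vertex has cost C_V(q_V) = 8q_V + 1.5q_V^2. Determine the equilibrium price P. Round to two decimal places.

116.95

Drake's profit: π_D = (226 - 3Q)q_D - (26q_D + q_D²). Setting ∂π_D/∂q_D = 0: 200 - 8q_D - 3(q_V) = 0.
Vertex's profit: π_V = (226 - 3Q)q_V - (8q_V + (3/2)q_V²). Setting ∂π_V/∂q_V = 0: 218 - 9q_V - 3(q_D) = 0.
Rearranging gives the reaction functions q_D = (200 - 3q_V)/8 and q_V = (218 - 3q_D)/9.
Solving the pair: q_D = 382/21, q_V = 1144/63.
Total output Q = 36.3492, so price P = 226 - 3·36.3492 = 116.9524.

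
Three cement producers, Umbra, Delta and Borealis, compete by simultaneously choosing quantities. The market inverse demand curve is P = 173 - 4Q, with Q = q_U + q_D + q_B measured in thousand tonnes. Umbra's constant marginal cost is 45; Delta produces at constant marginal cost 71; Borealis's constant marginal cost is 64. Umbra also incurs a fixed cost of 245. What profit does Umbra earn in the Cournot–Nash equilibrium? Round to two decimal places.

Umbra's profit: π_U = (173 - 4Q)q_U - (45q_U). Setting ∂π_U/∂q_U = 0: 128 - 8q_U - 4(q_D + q_B) = 0.
Delta's profit: π_D = (173 - 4Q)q_D - (71q_D). Setting ∂π_D/∂q_D = 0: 102 - 8q_D - 4(q_U + q_B) = 0.
Borealis's profit: π_B = (173 - 4Q)q_B - (64q_B). Setting ∂π_B/∂q_B = 0: 109 - 8q_B - 4(q_U + q_D) = 0.
Adding the 3 first-order conditions: 339 − 16Q = 0, so Q = 339/16.
Back-substituting: q_U = (128 − 339/4)/4 = 173/16, q_D = (102 − 339/4)/4 = 69/16, q_B = (109 − 339/4)/4 = 97/16.
Price P = 173 - 4·(339/16) = 353/4.
Umbra's profit: (353/4 - 45)·(173/16) - 245 = 222.6406.

222.64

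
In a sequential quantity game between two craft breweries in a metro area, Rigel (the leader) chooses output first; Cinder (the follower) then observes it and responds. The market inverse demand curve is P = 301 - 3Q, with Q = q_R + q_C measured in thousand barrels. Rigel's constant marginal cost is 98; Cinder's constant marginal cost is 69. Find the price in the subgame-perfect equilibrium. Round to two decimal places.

Solve by backward induction. Given q_R, the follower Cinder maximises π_C = (301 - 3q_R - 3q_C)q_C - 69q_C.
Follower FOC: 232 - 3q_R - 6q_C = 0, so q_C(q_R) = (232 - 3q_R)/6.
Rigel substitutes q_C(q_R) into its own profit: π_R = q_R(301 - 3q_R - (232 - 3q_R)/2) - 98q_R = (185 - (3/2)q_R)q_R - 98q_R.
The leader's first-order condition 87 - 3q_R = 0 yields q_R = 29.
Then q_C = (232 - 3·29)/6 = 145/6.
Total output Q = 319/6, so price P = 301 - 3·(319/6) = 283/2.

141.50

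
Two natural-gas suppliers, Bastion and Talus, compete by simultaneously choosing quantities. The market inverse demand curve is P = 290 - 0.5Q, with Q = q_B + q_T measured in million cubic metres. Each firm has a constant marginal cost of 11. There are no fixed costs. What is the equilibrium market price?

104

A representative firm's profit is π_i = q_i(290 - 0.5Q) - 11q_i.
Setting ∂π_i/∂q_i = 0 with rivals' quantities fixed: 279 - q_i - (1/2)q_j = 0.
By symmetry each firm produces the same amount; substituting q_j = q_i yields q_i = 279/(3/2) = 186.
Total output Q = 372, so price P = 290 - (1/2)·372 = 104.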